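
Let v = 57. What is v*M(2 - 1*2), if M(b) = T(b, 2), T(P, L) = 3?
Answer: 171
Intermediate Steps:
M(b) = 3
v*M(2 - 1*2) = 57*3 = 171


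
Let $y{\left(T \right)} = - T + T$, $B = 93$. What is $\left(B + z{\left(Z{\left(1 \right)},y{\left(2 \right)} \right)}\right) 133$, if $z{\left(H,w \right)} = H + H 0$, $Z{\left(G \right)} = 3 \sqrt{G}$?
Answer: $12768$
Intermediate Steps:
$y{\left(T \right)} = 0$
$z{\left(H,w \right)} = H$ ($z{\left(H,w \right)} = H + 0 = H$)
$\left(B + z{\left(Z{\left(1 \right)},y{\left(2 \right)} \right)}\right) 133 = \left(93 + 3 \sqrt{1}\right) 133 = \left(93 + 3 \cdot 1\right) 133 = \left(93 + 3\right) 133 = 96 \cdot 133 = 12768$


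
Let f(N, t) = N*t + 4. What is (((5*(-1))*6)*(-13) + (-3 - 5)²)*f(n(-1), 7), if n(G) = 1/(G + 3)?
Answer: 3405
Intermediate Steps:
n(G) = 1/(3 + G)
f(N, t) = 4 + N*t
(((5*(-1))*6)*(-13) + (-3 - 5)²)*f(n(-1), 7) = (((5*(-1))*6)*(-13) + (-3 - 5)²)*(4 + 7/(3 - 1)) = (-5*6*(-13) + (-8)²)*(4 + 7/2) = (-30*(-13) + 64)*(4 + (½)*7) = (390 + 64)*(4 + 7/2) = 454*(15/2) = 3405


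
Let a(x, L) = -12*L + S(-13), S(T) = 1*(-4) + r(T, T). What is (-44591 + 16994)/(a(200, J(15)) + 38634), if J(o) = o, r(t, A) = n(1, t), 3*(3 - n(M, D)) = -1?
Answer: -82791/115360 ≈ -0.71768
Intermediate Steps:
n(M, D) = 10/3 (n(M, D) = 3 - 1/3*(-1) = 3 + 1/3 = 10/3)
r(t, A) = 10/3
S(T) = -2/3 (S(T) = 1*(-4) + 10/3 = -4 + 10/3 = -2/3)
a(x, L) = -2/3 - 12*L (a(x, L) = -12*L - 2/3 = -2/3 - 12*L)
(-44591 + 16994)/(a(200, J(15)) + 38634) = (-44591 + 16994)/((-2/3 - 12*15) + 38634) = -27597/((-2/3 - 180) + 38634) = -27597/(-542/3 + 38634) = -27597/115360/3 = -27597*3/115360 = -82791/115360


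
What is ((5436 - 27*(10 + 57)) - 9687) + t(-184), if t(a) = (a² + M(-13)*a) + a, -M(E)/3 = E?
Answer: 20436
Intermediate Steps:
M(E) = -3*E
t(a) = a² + 40*a (t(a) = (a² + (-3*(-13))*a) + a = (a² + 39*a) + a = a² + 40*a)
((5436 - 27*(10 + 57)) - 9687) + t(-184) = ((5436 - 27*(10 + 57)) - 9687) - 184*(40 - 184) = ((5436 - 27*67) - 9687) - 184*(-144) = ((5436 - 1*1809) - 9687) + 26496 = ((5436 - 1809) - 9687) + 26496 = (3627 - 9687) + 26496 = -6060 + 26496 = 20436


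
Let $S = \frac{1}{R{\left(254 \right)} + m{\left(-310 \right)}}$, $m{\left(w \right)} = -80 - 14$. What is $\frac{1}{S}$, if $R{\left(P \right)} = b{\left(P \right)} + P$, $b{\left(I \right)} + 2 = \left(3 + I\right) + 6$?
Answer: $421$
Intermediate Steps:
$b{\left(I \right)} = 7 + I$ ($b{\left(I \right)} = -2 + \left(\left(3 + I\right) + 6\right) = -2 + \left(9 + I\right) = 7 + I$)
$m{\left(w \right)} = -94$
$R{\left(P \right)} = 7 + 2 P$ ($R{\left(P \right)} = \left(7 + P\right) + P = 7 + 2 P$)
$S = \frac{1}{421}$ ($S = \frac{1}{\left(7 + 2 \cdot 254\right) - 94} = \frac{1}{\left(7 + 508\right) - 94} = \frac{1}{515 - 94} = \frac{1}{421} \approx 0.0023753$)
$\frac{1}{S} = \frac{1}{\frac{1}{421}} = 421$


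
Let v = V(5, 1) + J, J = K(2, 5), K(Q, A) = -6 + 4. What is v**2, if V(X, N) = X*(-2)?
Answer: 144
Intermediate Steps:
K(Q, A) = -2
V(X, N) = -2*X
J = -2
v = -12 (v = -2*5 - 2 = -10 - 2 = -12)
v**2 = (-12)**2 = 144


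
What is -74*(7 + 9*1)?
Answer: -1184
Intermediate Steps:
-74*(7 + 9*1) = -74*(7 + 9) = -74*16 = -1184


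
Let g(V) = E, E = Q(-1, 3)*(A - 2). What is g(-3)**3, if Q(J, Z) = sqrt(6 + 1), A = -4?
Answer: -1512*sqrt(7) ≈ -4000.4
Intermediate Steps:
Q(J, Z) = sqrt(7)
E = -6*sqrt(7) (E = sqrt(7)*(-4 - 2) = sqrt(7)*(-6) = -6*sqrt(7) ≈ -15.875)
g(V) = -6*sqrt(7)
g(-3)**3 = (-6*sqrt(7))**3 = -1512*sqrt(7)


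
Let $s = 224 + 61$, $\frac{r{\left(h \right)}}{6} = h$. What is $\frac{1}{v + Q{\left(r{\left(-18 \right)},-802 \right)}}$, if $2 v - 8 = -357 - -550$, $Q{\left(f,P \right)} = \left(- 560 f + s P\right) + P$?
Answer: $- \frac{2}{337583} \approx -5.9245 \cdot 10^{-6}$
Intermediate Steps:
$r{\left(h \right)} = 6 h$
$s = 285$
$Q{\left(f,P \right)} = - 560 f + 286 P$ ($Q{\left(f,P \right)} = \left(- 560 f + 285 P\right) + P = - 560 f + 286 P$)
$v = \frac{201}{2}$ ($v = 4 + \frac{-357 - -550}{2} = 4 + \frac{-357 + 550}{2} = 4 + \frac{1}{2} \cdot 193 = 4 + \frac{193}{2} = \frac{201}{2} \approx 100.5$)
$\frac{1}{v + Q{\left(r{\left(-18 \right)},-802 \right)}} = \frac{1}{\frac{201}{2} - \left(229372 + 560 \cdot 6 \left(-18\right)\right)} = \frac{1}{\frac{201}{2} - 168892} = \frac{1}{- \frac{337583}{2}} = - \frac{2}{337583}$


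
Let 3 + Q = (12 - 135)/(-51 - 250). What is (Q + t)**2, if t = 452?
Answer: 18298513984/90601 ≈ 2.0197e+5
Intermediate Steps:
Q = -780/301 (Q = -3 + (12 - 135)/(-51 - 250) = -3 - 123/(-301) = -3 - 123*(-1/301) = -3 + 123/301 = -780/301 ≈ -2.5914)
(Q + t)**2 = (-780/301 + 452)**2 = (135272/301)**2 = 18298513984/90601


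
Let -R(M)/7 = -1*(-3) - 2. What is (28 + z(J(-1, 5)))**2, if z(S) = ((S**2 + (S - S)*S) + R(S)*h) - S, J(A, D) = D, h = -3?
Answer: 4761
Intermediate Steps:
R(M) = -7 (R(M) = -7*(-1*(-3) - 2) = -7*(3 - 2) = -7*1 = -7)
z(S) = 21 + S**2 - S (z(S) = ((S**2 + (S - S)*S) - 7*(-3)) - S = ((S**2 + 0*S) + 21) - S = ((S**2 + 0) + 21) - S = (S**2 + 21) - S = (21 + S**2) - S = 21 + S**2 - S)
(28 + z(J(-1, 5)))**2 = (28 + (21 + 5**2 - 1*5))**2 = (28 + (21 + 25 - 5))**2 = (28 + 41)**2 = 69**2 = 4761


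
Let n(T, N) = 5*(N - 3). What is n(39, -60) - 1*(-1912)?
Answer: 1597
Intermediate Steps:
n(T, N) = -15 + 5*N (n(T, N) = 5*(-3 + N) = -15 + 5*N)
n(39, -60) - 1*(-1912) = (-15 + 5*(-60)) - 1*(-1912) = (-15 - 300) + 1912 = -315 + 1912 = 1597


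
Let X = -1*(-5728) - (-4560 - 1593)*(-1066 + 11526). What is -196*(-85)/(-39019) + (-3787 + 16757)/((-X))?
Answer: -536422717855/1255750584026 ≈ -0.42717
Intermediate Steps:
X = 64366108 (X = 5728 - (-6153)*10460 = 5728 - 1*(-64360380) = 5728 + 64360380 = 64366108)
-196*(-85)/(-39019) + (-3787 + 16757)/((-X)) = -196*(-85)/(-39019) + (-3787 + 16757)/((-1*64366108)) = 16660*(-1/39019) + 12970/(-64366108) = -16660/39019 + 12970*(-1/64366108) = -16660/39019 - 6485/32183054 = -536422717855/1255750584026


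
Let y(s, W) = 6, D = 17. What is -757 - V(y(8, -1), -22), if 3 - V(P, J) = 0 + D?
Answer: -743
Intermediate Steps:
V(P, J) = -14 (V(P, J) = 3 - (0 + 17) = 3 - 1*17 = 3 - 17 = -14)
-757 - V(y(8, -1), -22) = -757 - 1*(-14) = -757 + 14 = -743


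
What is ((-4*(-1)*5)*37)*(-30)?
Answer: -22200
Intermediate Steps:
((-4*(-1)*5)*37)*(-30) = ((4*5)*37)*(-30) = (20*37)*(-30) = 740*(-30) = -22200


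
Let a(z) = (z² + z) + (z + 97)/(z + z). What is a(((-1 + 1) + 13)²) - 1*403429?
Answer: -63323998/169 ≈ -3.7470e+5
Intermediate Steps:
a(z) = z + z² + (97 + z)/(2*z) (a(z) = (z + z²) + (97 + z)/((2*z)) = (z + z²) + (97 + z)*(1/(2*z)) = (z + z²) + (97 + z)/(2*z) = z + z² + (97 + z)/(2*z))
a(((-1 + 1) + 13)²) - 1*403429 = (½ + ((-1 + 1) + 13)² + (((-1 + 1) + 13)²)² + 97/(2*(((-1 + 1) + 13)²))) - 1*403429 = (½ + (0 + 13)² + ((0 + 13)²)² + 97/(2*((0 + 13)²))) - 403429 = (½ + 13² + (13²)² + 97/(2*(13²))) - 403429 = (½ + 169 + 169² + (97/2)/169) - 403429 = (½ + 169 + 28561 + (97/2)*(1/169)) - 403429 = (½ + 169 + 28561 + 97/338) - 403429 = 4855503/169 - 403429 = -63323998/169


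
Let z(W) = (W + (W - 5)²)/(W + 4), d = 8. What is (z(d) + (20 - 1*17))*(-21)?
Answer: -371/4 ≈ -92.750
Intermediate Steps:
z(W) = (W + (-5 + W)²)/(4 + W)
(z(d) + (20 - 1*17))*(-21) = ((8 + (-5 + 8)²)/(4 + 8) + (20 - 1*17))*(-21) = ((8 + 3²)/12 + (20 - 17))*(-21) = ((8 + 9)/12 + 3)*(-21) = ((1/12)*17 + 3)*(-21) = (17/12 + 3)*(-21) = (53/12)*(-21) = -371/4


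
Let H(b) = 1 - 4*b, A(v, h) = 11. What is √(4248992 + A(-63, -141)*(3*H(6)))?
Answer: √4248233 ≈ 2061.1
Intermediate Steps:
H(b) = 1 - 4*b
√(4248992 + A(-63, -141)*(3*H(6))) = √(4248992 + 11*(3*(1 - 4*6))) = √(4248992 + 11*(3*(1 - 24))) = √(4248992 + 11*(3*(-23))) = √(4248992 + 11*(-69)) = √(4248992 - 759) = √4248233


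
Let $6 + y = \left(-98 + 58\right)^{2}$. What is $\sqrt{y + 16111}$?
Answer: $\sqrt{17705} \approx 133.06$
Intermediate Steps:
$y = 1594$ ($y = -6 + \left(-98 + 58\right)^{2} = -6 + \left(-40\right)^{2} = -6 + 1600 = 1594$)
$\sqrt{y + 16111} = \sqrt{1594 + 16111} = \sqrt{17705}$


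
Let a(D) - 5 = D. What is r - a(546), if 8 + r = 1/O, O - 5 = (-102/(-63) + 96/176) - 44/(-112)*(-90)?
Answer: -7281437/13025 ≈ -559.04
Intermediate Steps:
a(D) = 5 + D
O = -13025/462 (O = 5 + ((-102/(-63) + 96/176) - 44/(-112)*(-90)) = 5 + ((-102*(-1/63) + 96*(1/176)) - 44*(-1/112)*(-90)) = 5 + ((34/21 + 6/11) + (11/28)*(-90)) = 5 + (500/231 - 495/14) = 5 - 15335/462 = -13025/462 ≈ -28.193)
r = -104662/13025 (r = -8 + 1/(-13025/462) = -8 - 462/13025 = -104662/13025 ≈ -8.0355)
r - a(546) = -104662/13025 - (5 + 546) = -104662/13025 - 1*551 = -104662/13025 - 551 = -7281437/13025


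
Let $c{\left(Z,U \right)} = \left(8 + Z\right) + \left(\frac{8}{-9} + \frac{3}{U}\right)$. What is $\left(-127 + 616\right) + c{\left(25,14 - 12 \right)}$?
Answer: $\frac{9407}{18} \approx 522.61$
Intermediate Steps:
$c{\left(Z,U \right)} = \frac{64}{9} + Z + \frac{3}{U}$ ($c{\left(Z,U \right)} = \left(8 + Z\right) + \left(8 \left(- \frac{1}{9}\right) + \frac{3}{U}\right) = \left(8 + Z\right) - \left(\frac{8}{9} - \frac{3}{U}\right) = \frac{64}{9} + Z + \frac{3}{U}$)
$\left(-127 + 616\right) + c{\left(25,14 - 12 \right)} = \left(-127 + 616\right) + \left(\frac{64}{9} + 25 + \frac{3}{14 - 12}\right) = 489 + \left(\frac{64}{9} + 25 + \frac{3}{14 - 12}\right) = 489 + \left(\frac{64}{9} + 25 + \frac{3}{2}\right) = 489 + \frac{605}{18} = \frac{9407}{18}$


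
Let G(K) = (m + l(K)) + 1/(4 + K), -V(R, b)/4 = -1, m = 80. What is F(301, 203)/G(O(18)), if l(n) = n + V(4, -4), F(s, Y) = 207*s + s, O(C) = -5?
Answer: 2408/3 ≈ 802.67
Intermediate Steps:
V(R, b) = 4 (V(R, b) = -4*(-1) = 4)
F(s, Y) = 208*s
l(n) = 4 + n (l(n) = n + 4 = 4 + n)
G(K) = 84 + K + 1/(4 + K) (G(K) = (80 + (4 + K)) + 1/(4 + K) = (84 + K) + 1/(4 + K) = 84 + K + 1/(4 + K))
F(301, 203)/G(O(18)) = (208*301)/(((337 + (-5)**2 + 88*(-5))/(4 - 5))) = 62608/(((337 + 25 - 440)/(-1))) = 62608/((-1*(-78))) = 62608/78 = 62608*(1/78) = 2408/3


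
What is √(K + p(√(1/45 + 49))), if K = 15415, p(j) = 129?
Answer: 2*√3886 ≈ 124.68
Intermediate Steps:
√(K + p(√(1/45 + 49))) = √(15415 + 129) = √15544 = 2*√3886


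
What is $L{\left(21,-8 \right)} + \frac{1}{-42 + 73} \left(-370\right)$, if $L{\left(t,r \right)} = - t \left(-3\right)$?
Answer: $\frac{1583}{31} \approx 51.065$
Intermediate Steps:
$L{\left(t,r \right)} = 3 t$ ($L{\left(t,r \right)} = - \left(-3\right) t = 3 t$)
$L{\left(21,-8 \right)} + \frac{1}{-42 + 73} \left(-370\right) = 3 \cdot 21 + \frac{1}{-42 + 73} \left(-370\right) = 63 + \frac{1}{31} \left(-370\right) = 63 - \frac{370}{31} = \frac{1583}{31}$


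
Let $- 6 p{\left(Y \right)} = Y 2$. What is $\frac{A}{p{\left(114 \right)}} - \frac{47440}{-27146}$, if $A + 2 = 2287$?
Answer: $- \frac{30112945}{515774} \approx -58.384$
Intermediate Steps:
$A = 2285$ ($A = -2 + 2287 = 2285$)
$p{\left(Y \right)} = - \frac{Y}{3}$ ($p{\left(Y \right)} = - \frac{Y 2}{6} = - \frac{2 Y}{6} = - \frac{Y}{3}$)
$\frac{A}{p{\left(114 \right)}} - \frac{47440}{-27146} = \frac{2285}{\left(- \frac{1}{3}\right) 114} - \frac{47440}{-27146} = \frac{2285}{-38} - - \frac{23720}{13573} = 2285 \left(- \frac{1}{38}\right) + \frac{23720}{13573} = - \frac{2285}{38} + \frac{23720}{13573} = - \frac{30112945}{515774}$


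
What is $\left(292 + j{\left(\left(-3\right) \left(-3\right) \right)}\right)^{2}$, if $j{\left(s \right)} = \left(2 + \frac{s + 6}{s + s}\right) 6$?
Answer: $95481$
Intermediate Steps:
$j{\left(s \right)} = 12 + \frac{3 \left(6 + s\right)}{s}$ ($j{\left(s \right)} = \left(2 + \frac{6 + s}{2 s}\right) 6 = 12 + \frac{3 \left(6 + s\right)}{s}$)
$\left(292 + j{\left(\left(-3\right) \left(-3\right) \right)}\right)^{2} = \left(292 + \left(15 + \frac{18}{\left(-3\right) \left(-3\right)}\right)\right)^{2} = \left(292 + \left(15 + \frac{18}{9}\right)\right)^{2} = \left(292 + \left(15 + 18 \cdot \frac{1}{9}\right)\right)^{2} = \left(292 + \left(15 + 2\right)\right)^{2} = \left(292 + 17\right)^{2} = 309^{2} = 95481$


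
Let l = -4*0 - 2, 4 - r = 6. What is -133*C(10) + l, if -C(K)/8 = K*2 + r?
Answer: 19150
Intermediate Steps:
r = -2 (r = 4 - 1*6 = 4 - 6 = -2)
C(K) = 16 - 16*K (C(K) = -8*(K*2 - 2) = -8*(2*K - 2) = -8*(-2 + 2*K) = 16 - 16*K)
l = -2 (l = 0 - 2 = -2)
-133*C(10) + l = -133*(16 - 16*10) - 2 = -133*(16 - 160) - 2 = -133*(-144) - 2 = 19152 - 2 = 19150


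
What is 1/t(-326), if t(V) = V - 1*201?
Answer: -1/527 ≈ -0.0018975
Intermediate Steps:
t(V) = -201 + V (t(V) = V - 201 = -201 + V)
1/t(-326) = 1/(-201 - 326) = 1/(-527) = -1/527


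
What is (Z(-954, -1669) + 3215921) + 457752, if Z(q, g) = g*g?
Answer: 6459234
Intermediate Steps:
Z(q, g) = g²
(Z(-954, -1669) + 3215921) + 457752 = ((-1669)² + 3215921) + 457752 = (2785561 + 3215921) + 457752 = 6001482 + 457752 = 6459234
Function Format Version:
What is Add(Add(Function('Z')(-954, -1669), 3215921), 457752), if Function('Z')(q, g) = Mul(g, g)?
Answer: 6459234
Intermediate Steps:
Function('Z')(q, g) = Pow(g, 2)
Add(Add(Function('Z')(-954, -1669), 3215921), 457752) = Add(Add(Pow(-1669, 2), 3215921), 457752) = Add(Add(2785561, 3215921), 457752) = Add(6001482, 457752) = 6459234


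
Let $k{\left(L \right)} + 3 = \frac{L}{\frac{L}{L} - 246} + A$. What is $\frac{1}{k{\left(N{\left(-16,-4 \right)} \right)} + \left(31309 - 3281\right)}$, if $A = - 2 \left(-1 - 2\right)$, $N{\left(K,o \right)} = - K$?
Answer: $\frac{245}{6867579} \approx 3.5675 \cdot 10^{-5}$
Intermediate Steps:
$A = 6$ ($A = \left(-2\right) \left(-3\right) = 6$)
$k{\left(L \right)} = 3 - \frac{L}{245}$ ($k{\left(L \right)} = -3 + \left(\frac{L}{\frac{L}{L} - 246} + 6\right) = -3 + \left(\frac{L}{1 - 246} + 6\right) = -3 + \left(\frac{L}{-245} + 6\right) = -3 - \left(-6 + \frac{L}{245}\right) = 3 - \frac{L}{245}$)
$\frac{1}{k{\left(N{\left(-16,-4 \right)} \right)} + \left(31309 - 3281\right)} = \frac{1}{\left(3 - \frac{\left(-1\right) \left(-16\right)}{245}\right) + \left(31309 - 3281\right)} = \frac{1}{\left(3 - \frac{16}{245}\right) + \left(31309 - 3281\right)} = \frac{1}{\left(3 - \frac{16}{245}\right) + 28028} = \frac{1}{\frac{719}{245} + 28028} = \frac{1}{\frac{6867579}{245}} = \frac{245}{6867579}$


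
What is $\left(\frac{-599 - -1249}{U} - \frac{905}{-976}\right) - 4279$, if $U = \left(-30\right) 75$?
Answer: $- \frac{187905643}{43920} \approx -4278.4$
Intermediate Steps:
$U = -2250$
$\left(\frac{-599 - -1249}{U} - \frac{905}{-976}\right) - 4279 = \left(\frac{-599 - -1249}{-2250} - \frac{905}{-976}\right) - 4279 = \left(\left(-599 + 1249\right) \left(- \frac{1}{2250}\right) - - \frac{905}{976}\right) - 4279 = \left(650 \left(- \frac{1}{2250}\right) + \frac{905}{976}\right) - 4279 = \left(- \frac{13}{45} + \frac{905}{976}\right) - 4279 = \frac{28037}{43920} - 4279 = - \frac{187905643}{43920}$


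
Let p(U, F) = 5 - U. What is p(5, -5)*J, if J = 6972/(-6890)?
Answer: 0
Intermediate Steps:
J = -3486/3445 (J = 6972*(-1/6890) = -3486/3445 ≈ -1.0119)
p(5, -5)*J = (5 - 1*5)*(-3486/3445) = (5 - 5)*(-3486/3445) = 0*(-3486/3445) = 0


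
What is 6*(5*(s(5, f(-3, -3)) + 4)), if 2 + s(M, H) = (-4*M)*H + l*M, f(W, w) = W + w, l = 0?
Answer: 3660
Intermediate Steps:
s(M, H) = -2 - 4*H*M (s(M, H) = -2 + ((-4*M)*H + 0*M) = -2 + (-4*H*M + 0) = -2 - 4*H*M)
6*(5*(s(5, f(-3, -3)) + 4)) = 6*(5*((-2 - 4*(-3 - 3)*5) + 4)) = 6*(5*((-2 - 4*(-6)*5) + 4)) = 6*(5*((-2 + 120) + 4)) = 6*(5*(118 + 4)) = 6*(5*122) = 6*610 = 3660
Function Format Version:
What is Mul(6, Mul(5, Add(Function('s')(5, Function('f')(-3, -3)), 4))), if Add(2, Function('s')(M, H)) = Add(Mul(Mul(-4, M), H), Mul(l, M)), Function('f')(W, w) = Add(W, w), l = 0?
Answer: 3660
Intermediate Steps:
Function('s')(M, H) = Add(-2, Mul(-4, H, M)) (Function('s')(M, H) = Add(-2, Add(Mul(Mul(-4, M), H), Mul(0, M))) = Add(-2, Add(Mul(-4, H, M), 0)) = Add(-2, Mul(-4, H, M)))
Mul(6, Mul(5, Add(Function('s')(5, Function('f')(-3, -3)), 4))) = Mul(6, Mul(5, Add(Add(-2, Mul(-4, Add(-3, -3), 5)), 4))) = Mul(6, Mul(5, Add(Add(-2, Mul(-4, -6, 5)), 4))) = Mul(6, Mul(5, Add(Add(-2, 120), 4))) = Mul(6, Mul(5, Add(118, 4))) = Mul(6, Mul(5, 122)) = Mul(6, 610) = 3660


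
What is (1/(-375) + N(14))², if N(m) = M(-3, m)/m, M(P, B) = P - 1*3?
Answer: 1281424/6890625 ≈ 0.18597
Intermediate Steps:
M(P, B) = -3 + P (M(P, B) = P - 3 = -3 + P)
N(m) = -6/m (N(m) = (-3 - 3)/m = -6/m)
(1/(-375) + N(14))² = (1/(-375) - 6/14)² = (-1/375 - 6*1/14)² = (-1/375 - 3/7)² = (-1132/2625)² = 1281424/6890625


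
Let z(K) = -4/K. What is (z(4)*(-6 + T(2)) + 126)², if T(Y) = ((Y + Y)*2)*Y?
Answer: 13456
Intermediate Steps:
T(Y) = 4*Y² (T(Y) = ((2*Y)*2)*Y = (4*Y)*Y = 4*Y²)
(z(4)*(-6 + T(2)) + 126)² = ((-4/4)*(-6 + 4*2²) + 126)² = ((-4*¼)*(-6 + 4*4) + 126)² = (-(-6 + 16) + 126)² = (-1*10 + 126)² = (-10 + 126)² = 116² = 13456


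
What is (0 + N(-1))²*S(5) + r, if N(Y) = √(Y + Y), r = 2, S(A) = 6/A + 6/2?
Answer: -32/5 ≈ -6.4000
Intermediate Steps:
S(A) = 3 + 6/A (S(A) = 6/A + 6*(½) = 6/A + 3 = 3 + 6/A)
N(Y) = √2*√Y (N(Y) = √(2*Y) = √2*√Y)
(0 + N(-1))²*S(5) + r = (0 + √2*√(-1))²*(3 + 6/5) + 2 = (0 + √2*I)²*(3 + 6*(⅕)) + 2 = (0 + I*√2)²*(3 + 6/5) + 2 = (I*√2)²*(21/5) + 2 = -2*21/5 + 2 = -42/5 + 2 = -32/5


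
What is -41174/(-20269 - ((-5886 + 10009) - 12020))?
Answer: 20587/6186 ≈ 3.3280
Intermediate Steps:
-41174/(-20269 - ((-5886 + 10009) - 12020)) = -41174/(-20269 - (4123 - 12020)) = -41174/(-20269 - 1*(-7897)) = -41174/(-20269 + 7897) = -41174/(-12372) = -41174*(-1/12372) = 20587/6186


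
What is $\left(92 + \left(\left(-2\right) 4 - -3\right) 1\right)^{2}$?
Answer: $7569$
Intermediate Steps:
$\left(92 + \left(\left(-2\right) 4 - -3\right) 1\right)^{2} = \left(92 + \left(-8 + \left(-1 + 4\right)\right) 1\right)^{2} = \left(92 + \left(-8 + 3\right) 1\right)^{2} = \left(92 - 5\right)^{2} = 87^{2} = 7569$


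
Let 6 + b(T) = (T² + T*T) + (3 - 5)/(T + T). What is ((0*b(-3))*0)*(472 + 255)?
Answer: 0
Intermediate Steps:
b(T) = -6 - 1/T + 2*T² (b(T) = -6 + ((T² + T*T) + (3 - 5)/(T + T)) = -6 + ((T² + T²) - 2*1/(2*T)) = -6 + (2*T² - 1/T) = -6 + (-1/T + 2*T²) = -6 - 1/T + 2*T²)
((0*b(-3))*0)*(472 + 255) = ((0*(-6 - 1/(-3) + 2*(-3)²))*0)*(472 + 255) = ((0*(-6 - 1*(-⅓) + 2*9))*0)*727 = ((0*(-6 + ⅓ + 18))*0)*727 = ((0*(37/3))*0)*727 = (0*0)*727 = 0*727 = 0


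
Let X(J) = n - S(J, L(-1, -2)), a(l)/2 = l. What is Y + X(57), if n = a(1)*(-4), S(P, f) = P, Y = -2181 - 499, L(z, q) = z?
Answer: -2745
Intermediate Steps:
Y = -2680
a(l) = 2*l
n = -8 (n = (2*1)*(-4) = 2*(-4) = -8)
X(J) = -8 - J
Y + X(57) = -2680 + (-8 - 1*57) = -2680 + (-8 - 57) = -2680 - 65 = -2745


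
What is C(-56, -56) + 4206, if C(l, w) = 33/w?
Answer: 235503/56 ≈ 4205.4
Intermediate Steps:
C(-56, -56) + 4206 = 33/(-56) + 4206 = 33*(-1/56) + 4206 = -33/56 + 4206 = 235503/56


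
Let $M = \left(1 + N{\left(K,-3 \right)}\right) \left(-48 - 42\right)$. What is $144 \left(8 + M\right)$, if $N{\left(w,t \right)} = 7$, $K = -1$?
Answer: $-102528$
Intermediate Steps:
$M = -720$ ($M = \left(1 + 7\right) \left(-48 - 42\right) = 8 \left(-90\right) = -720$)
$144 \left(8 + M\right) = 144 \left(8 - 720\right) = 144 \left(-712\right) = -102528$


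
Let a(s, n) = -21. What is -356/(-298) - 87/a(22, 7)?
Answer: 5567/1043 ≈ 5.3375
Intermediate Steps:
-356/(-298) - 87/a(22, 7) = -356/(-298) - 87/(-21) = -356*(-1/298) - 87*(-1/21) = 178/149 + 29/7 = 5567/1043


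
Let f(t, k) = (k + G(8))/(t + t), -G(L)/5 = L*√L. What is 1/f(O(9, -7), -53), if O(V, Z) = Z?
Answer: -742/9991 + 1120*√2/9991 ≈ 0.084268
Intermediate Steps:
G(L) = -5*L^(3/2) (G(L) = -5*L*√L = -5*L^(3/2))
f(t, k) = (k - 80*√2)/(2*t) (f(t, k) = (k - 80*√2)/(t + t) = (k - 80*√2)/((2*t)) = (k - 80*√2)*(1/(2*t)) = (k - 80*√2)/(2*t))
1/f(O(9, -7), -53) = 1/((½)*(-53 - 80*√2)/(-7)) = 1/((½)*(-⅐)*(-53 - 80*√2)) = 1/(53/14 + 40*√2/7)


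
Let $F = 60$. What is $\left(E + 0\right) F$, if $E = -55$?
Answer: $-3300$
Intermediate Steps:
$\left(E + 0\right) F = \left(-55 + 0\right) 60 = \left(-55\right) 60 = -3300$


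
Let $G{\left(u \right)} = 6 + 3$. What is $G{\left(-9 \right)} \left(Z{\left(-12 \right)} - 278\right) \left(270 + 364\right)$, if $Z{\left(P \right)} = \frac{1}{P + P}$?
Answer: $- \frac{6346023}{4} \approx -1.5865 \cdot 10^{6}$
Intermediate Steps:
$Z{\left(P \right)} = \frac{1}{2 P}$
$G{\left(u \right)} = 9$
$G{\left(-9 \right)} \left(Z{\left(-12 \right)} - 278\right) \left(270 + 364\right) = 9 \left(\frac{1}{2 \left(-12\right)} - 278\right) \left(270 + 364\right) = 9 \left(\frac{1}{2} \left(- \frac{1}{12}\right) - 278\right) 634 = 9 \left(- \frac{1}{24} - 278\right) 634 = 9 \left(\left(- \frac{6673}{24}\right) 634\right) = 9 \left(- \frac{2115341}{12}\right) = - \frac{6346023}{4}$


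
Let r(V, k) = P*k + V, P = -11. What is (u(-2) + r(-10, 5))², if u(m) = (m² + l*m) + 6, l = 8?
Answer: 5041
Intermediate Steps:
u(m) = 6 + m² + 8*m (u(m) = (m² + 8*m) + 6 = 6 + m² + 8*m)
r(V, k) = V - 11*k (r(V, k) = -11*k + V = V - 11*k)
(u(-2) + r(-10, 5))² = ((6 + (-2)² + 8*(-2)) + (-10 - 11*5))² = ((6 + 4 - 16) + (-10 - 55))² = (-6 - 65)² = (-71)² = 5041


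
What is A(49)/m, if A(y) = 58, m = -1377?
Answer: -58/1377 ≈ -0.042121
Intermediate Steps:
A(49)/m = 58/(-1377) = 58*(-1/1377) = -58/1377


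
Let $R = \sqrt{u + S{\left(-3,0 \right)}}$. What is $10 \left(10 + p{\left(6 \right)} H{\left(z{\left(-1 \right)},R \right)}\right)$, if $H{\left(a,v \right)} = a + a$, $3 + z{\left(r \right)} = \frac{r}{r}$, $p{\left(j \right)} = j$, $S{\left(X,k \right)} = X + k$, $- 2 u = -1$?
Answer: $-140$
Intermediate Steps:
$u = \frac{1}{2}$ ($u = \left(- \frac{1}{2}\right) \left(-1\right) = \frac{1}{2} \approx 0.5$)
$R = \frac{i \sqrt{10}}{2}$ ($R = \sqrt{\frac{1}{2} + \left(-3 + 0\right)} = \sqrt{\frac{1}{2} - 3} = \sqrt{- \frac{5}{2}} = \frac{i \sqrt{10}}{2} \approx 1.5811 i$)
$z{\left(r \right)} = -2$ ($z{\left(r \right)} = -3 + \frac{r}{r} = -3 + 1 = -2$)
$H{\left(a,v \right)} = 2 a$
$10 \left(10 + p{\left(6 \right)} H{\left(z{\left(-1 \right)},R \right)}\right) = 10 \left(10 + 6 \cdot 2 \left(-2\right)\right) = 10 \left(10 + 6 \left(-4\right)\right) = 10 \left(10 - 24\right) = 10 \left(-14\right) = -140$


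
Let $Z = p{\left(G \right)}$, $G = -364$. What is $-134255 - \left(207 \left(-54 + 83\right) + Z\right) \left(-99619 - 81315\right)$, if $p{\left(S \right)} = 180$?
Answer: $1118580667$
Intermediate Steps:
$Z = 180$
$-134255 - \left(207 \left(-54 + 83\right) + Z\right) \left(-99619 - 81315\right) = -134255 - \left(207 \left(-54 + 83\right) + 180\right) \left(-99619 - 81315\right) = -134255 - \left(207 \cdot 29 + 180\right) \left(-180934\right) = -134255 - \left(6003 + 180\right) \left(-180934\right) = -134255 - 6183 \left(-180934\right) = -134255 - -1118714922 = -134255 + 1118714922 = 1118580667$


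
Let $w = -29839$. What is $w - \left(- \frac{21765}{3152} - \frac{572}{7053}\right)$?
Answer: $- \frac{663197168495}{22231056} \approx -29832.0$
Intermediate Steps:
$w - \left(- \frac{21765}{3152} - \frac{572}{7053}\right) = -29839 - \left(- \frac{21765}{3152} - \frac{572}{7053}\right) = -29839 - - \frac{155311489}{22231056} = -29839 + \left(\frac{21765}{3152} + \frac{572}{7053}\right) = -29839 + \frac{155311489}{22231056} = - \frac{663197168495}{22231056}$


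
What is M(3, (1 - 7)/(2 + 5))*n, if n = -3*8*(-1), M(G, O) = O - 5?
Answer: -984/7 ≈ -140.57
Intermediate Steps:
M(G, O) = -5 + O
n = 24 (n = -24*(-1) = 24)
M(3, (1 - 7)/(2 + 5))*n = (-5 + (1 - 7)/(2 + 5))*24 = (-5 - 6/7)*24 = -41/7*24 = -984/7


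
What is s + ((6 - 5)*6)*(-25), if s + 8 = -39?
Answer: -197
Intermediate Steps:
s = -47 (s = -8 - 39 = -47)
s + ((6 - 5)*6)*(-25) = -47 + ((6 - 5)*6)*(-25) = -47 + (1*6)*(-25) = -47 + 6*(-25) = -47 - 150 = -197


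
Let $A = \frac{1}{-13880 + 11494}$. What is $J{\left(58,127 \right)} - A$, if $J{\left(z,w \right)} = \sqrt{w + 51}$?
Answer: $\frac{1}{2386} + \sqrt{178} \approx 13.342$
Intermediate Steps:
$J{\left(z,w \right)} = \sqrt{51 + w}$
$A = - \frac{1}{2386}$ ($A = \frac{1}{-2386} = - \frac{1}{2386} \approx -0.00041911$)
$J{\left(58,127 \right)} - A = \sqrt{51 + 127} - - \frac{1}{2386} = \sqrt{178} + \frac{1}{2386} = \frac{1}{2386} + \sqrt{178}$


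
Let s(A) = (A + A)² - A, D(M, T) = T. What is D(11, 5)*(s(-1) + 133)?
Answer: 690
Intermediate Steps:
s(A) = -A + 4*A² (s(A) = (2*A)² - A = 4*A² - A = -A + 4*A²)
D(11, 5)*(s(-1) + 133) = 5*(-(-1 + 4*(-1)) + 133) = 5*(-(-1 - 4) + 133) = 5*(-1*(-5) + 133) = 5*(5 + 133) = 5*138 = 690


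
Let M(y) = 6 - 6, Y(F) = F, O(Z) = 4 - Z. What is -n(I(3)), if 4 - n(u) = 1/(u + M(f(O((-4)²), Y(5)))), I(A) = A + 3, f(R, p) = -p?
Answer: -23/6 ≈ -3.8333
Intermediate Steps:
M(y) = 0
I(A) = 3 + A
n(u) = 4 - 1/u (n(u) = 4 - 1/(u + 0) = 4 - 1/u)
-n(I(3)) = -(4 - 1/(3 + 3)) = -(4 - 1/6) = -(4 - 1*⅙) = -(4 - ⅙) = -1*23/6 = -23/6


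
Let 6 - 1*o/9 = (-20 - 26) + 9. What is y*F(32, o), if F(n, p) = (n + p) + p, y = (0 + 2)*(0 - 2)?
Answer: -3224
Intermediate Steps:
o = 387 (o = 54 - 9*((-20 - 26) + 9) = 54 - 9*(-46 + 9) = 54 - 9*(-37) = 54 + 333 = 387)
y = -4 (y = 2*(-2) = -4)
F(n, p) = n + 2*p
y*F(32, o) = -4*(32 + 2*387) = -4*(32 + 774) = -4*806 = -3224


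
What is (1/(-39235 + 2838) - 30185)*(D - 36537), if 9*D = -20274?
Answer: 42616013055858/36397 ≈ 1.1709e+9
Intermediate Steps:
D = -6758/3 (D = (⅑)*(-20274) = -6758/3 ≈ -2252.7)
(1/(-39235 + 2838) - 30185)*(D - 36537) = (1/(-39235 + 2838) - 30185)*(-6758/3 - 36537) = (1/(-36397) - 30185)*(-116369/3) = (-1/36397 - 30185)*(-116369/3) = -1098643446/36397*(-116369/3) = 42616013055858/36397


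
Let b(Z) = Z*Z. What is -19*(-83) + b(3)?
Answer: 1586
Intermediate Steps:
b(Z) = Z**2
-19*(-83) + b(3) = -19*(-83) + 3**2 = 1577 + 9 = 1586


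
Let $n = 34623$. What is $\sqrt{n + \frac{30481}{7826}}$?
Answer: $\frac{\sqrt{2120768358254}}{7826} \approx 186.08$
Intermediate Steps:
$\sqrt{n + \frac{30481}{7826}} = \sqrt{34623 + \frac{30481}{7826}} = \sqrt{\frac{270990079}{7826}} = \frac{\sqrt{2120768358254}}{7826}$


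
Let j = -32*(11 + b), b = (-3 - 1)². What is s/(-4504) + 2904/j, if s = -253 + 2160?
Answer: -153409/40536 ≈ -3.7845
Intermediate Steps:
s = 1907
b = 16 (b = (-4)² = 16)
j = -864 (j = -32*(11 + 16) = -32*27 = -864)
s/(-4504) + 2904/j = 1907/(-4504) + 2904/(-864) = 1907*(-1/4504) + 2904*(-1/864) = -1907/4504 - 121/36 = -153409/40536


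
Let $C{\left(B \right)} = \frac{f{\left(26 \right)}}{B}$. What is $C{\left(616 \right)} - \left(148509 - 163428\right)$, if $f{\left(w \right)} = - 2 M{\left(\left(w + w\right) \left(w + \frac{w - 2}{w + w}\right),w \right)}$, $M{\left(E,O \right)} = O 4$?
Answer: $\frac{1148737}{77} \approx 14919.0$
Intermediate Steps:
$M{\left(E,O \right)} = 4 O$
$f{\left(w \right)} = - 8 w$ ($f{\left(w \right)} = - 2 \cdot 4 w = - 8 w$)
$C{\left(B \right)} = - \frac{208}{B}$ ($C{\left(B \right)} = \frac{\left(-8\right) 26}{B} = - \frac{208}{B}$)
$C{\left(616 \right)} - \left(148509 - 163428\right) = - \frac{208}{616} - \left(148509 - 163428\right) = \left(-208\right) \frac{1}{616} - \left(148509 - 163428\right) = - \frac{26}{77} - -14919 = - \frac{26}{77} + 14919 = \frac{1148737}{77}$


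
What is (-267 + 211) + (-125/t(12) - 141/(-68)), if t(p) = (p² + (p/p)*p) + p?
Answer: -156139/2856 ≈ -54.671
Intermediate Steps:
t(p) = p² + 2*p (t(p) = (p² + 1*p) + p = (p² + p) + p = (p + p²) + p = p² + 2*p)
(-267 + 211) + (-125/t(12) - 141/(-68)) = (-267 + 211) + (-125*1/(12*(2 + 12)) - 141/(-68)) = -56 + (-125/(12*14) - 141*(-1/68)) = -56 + (-125/168 + 141/68) = -56 + 3797/2856 = -156139/2856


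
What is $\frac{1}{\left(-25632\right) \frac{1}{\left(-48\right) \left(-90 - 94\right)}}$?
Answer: $- \frac{92}{267} \approx -0.34457$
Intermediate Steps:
$\frac{1}{\left(-25632\right) \frac{1}{\left(-48\right) \left(-90 - 94\right)}} = \frac{1}{\left(-25632\right) \frac{1}{\left(-48\right) \left(-184\right)}} = \frac{1}{\left(-25632\right) \frac{1}{8832}} = \frac{1}{- \frac{267}{92}} = - \frac{92}{267}$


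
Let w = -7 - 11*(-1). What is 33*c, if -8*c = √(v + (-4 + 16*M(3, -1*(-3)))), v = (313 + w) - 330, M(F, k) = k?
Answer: -33*√31/8 ≈ -22.967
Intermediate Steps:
w = 4 (w = -7 + 11 = 4)
v = -13 (v = (313 + 4) - 330 = 317 - 330 = -13)
c = -√31/8 (c = -√(-13 + (-4 + 16*(-1*(-3))))/8 = -√(-13 + (-4 + 16*3))/8 = -√(-13 + (-4 + 48))/8 = -√(-13 + 44)/8 = -√31/8 ≈ -0.69597)
33*c = 33*(-√31/8) = -33*√31/8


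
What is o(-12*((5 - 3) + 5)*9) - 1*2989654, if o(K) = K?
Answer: -2990410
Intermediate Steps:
o(-12*((5 - 3) + 5)*9) - 1*2989654 = -12*((5 - 3) + 5)*9 - 1*2989654 = -12*(2 + 5)*9 - 2989654 = -12*7*9 - 2989654 = -84*9 - 2989654 = -756 - 2989654 = -2990410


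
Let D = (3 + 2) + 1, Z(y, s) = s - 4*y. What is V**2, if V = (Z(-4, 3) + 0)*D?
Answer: 12996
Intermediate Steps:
D = 6 (D = 5 + 1 = 6)
V = 114 (V = ((3 - 4*(-4)) + 0)*6 = ((3 + 16) + 0)*6 = (19 + 0)*6 = 19*6 = 114)
V**2 = 114**2 = 12996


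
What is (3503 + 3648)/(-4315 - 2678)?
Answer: -7151/6993 ≈ -1.0226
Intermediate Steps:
(3503 + 3648)/(-4315 - 2678) = 7151/(-6993) = 7151*(-1/6993) = -7151/6993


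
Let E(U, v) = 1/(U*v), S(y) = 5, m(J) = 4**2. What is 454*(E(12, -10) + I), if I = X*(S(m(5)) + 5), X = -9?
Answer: -2451827/60 ≈ -40864.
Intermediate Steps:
m(J) = 16
I = -90 (I = -9*(5 + 5) = -9*10 = -90)
E(U, v) = 1/(U*v)
454*(E(12, -10) + I) = 454*(1/(12*(-10)) - 90) = 454*((1/12)*(-1/10) - 90) = 454*(-1/120 - 90) = 454*(-10801/120) = -2451827/60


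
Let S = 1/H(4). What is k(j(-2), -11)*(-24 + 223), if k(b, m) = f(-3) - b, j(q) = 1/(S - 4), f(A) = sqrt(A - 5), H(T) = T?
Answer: 796/15 + 398*I*sqrt(2) ≈ 53.067 + 562.86*I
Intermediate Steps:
f(A) = sqrt(-5 + A)
S = 1/4 ≈ 0.25000
j(q) = -4/15 (j(q) = 1/(1/4 - 4) = 1/(-15/4) = -4/15)
k(b, m) = -b + 2*I*sqrt(2) (k(b, m) = sqrt(-5 - 3) - b = sqrt(-8) - b = 2*I*sqrt(2) - b = -b + 2*I*sqrt(2))
k(j(-2), -11)*(-24 + 223) = (-1*(-4/15) + 2*I*sqrt(2))*(-24 + 223) = (4/15 + 2*I*sqrt(2))*199 = 796/15 + 398*I*sqrt(2)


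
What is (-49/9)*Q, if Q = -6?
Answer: 98/3 ≈ 32.667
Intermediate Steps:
(-49/9)*Q = -49/9*(-6) = 98/3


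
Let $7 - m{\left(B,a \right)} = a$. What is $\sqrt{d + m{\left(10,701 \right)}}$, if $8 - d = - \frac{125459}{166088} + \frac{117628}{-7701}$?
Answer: $\frac{i \sqrt{274009916493129691290}}{639521844} \approx 25.884 i$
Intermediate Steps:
$m{\left(B,a \right)} = 7 - a$
$d = \frac{30735108527}{1279043688}$ ($d = 8 - \left(- \frac{125459}{166088} + \frac{117628}{-7701}\right) = 8 - \left(\left(-125459\right) \frac{1}{166088} + 117628 \left(- \frac{1}{7701}\right)\right) = 8 - \left(- \frac{125459}{166088} - \frac{117628}{7701}\right) = 8 - - \frac{20502759023}{1279043688} = 8 + \frac{20502759023}{1279043688} = \frac{30735108527}{1279043688} \approx 24.03$)
$\sqrt{d + m{\left(10,701 \right)}} = \sqrt{\frac{30735108527}{1279043688} + \left(7 - 701\right)} = \sqrt{\frac{30735108527}{1279043688} - 694} = \sqrt{- \frac{856921210945}{1279043688}} = \frac{i \sqrt{274009916493129691290}}{639521844}$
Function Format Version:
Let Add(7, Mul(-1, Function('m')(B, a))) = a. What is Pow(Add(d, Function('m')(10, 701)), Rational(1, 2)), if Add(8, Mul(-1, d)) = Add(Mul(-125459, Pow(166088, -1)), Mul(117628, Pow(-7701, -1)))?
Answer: Mul(Rational(1, 639521844), I, Pow(274009916493129691290, Rational(1, 2))) ≈ Mul(25.884, I)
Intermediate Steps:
Function('m')(B, a) = Add(7, Mul(-1, a))
d = Rational(30735108527, 1279043688) (d = Add(8, Mul(-1, Add(Mul(-125459, Pow(166088, -1)), Mul(117628, Pow(-7701, -1))))) = Add(8, Mul(-1, Add(Mul(-125459, Rational(1, 166088)), Mul(117628, Rational(-1, 7701))))) = Add(8, Mul(-1, Add(Rational(-125459, 166088), Rational(-117628, 7701)))) = Add(8, Mul(-1, Rational(-20502759023, 1279043688))) = Add(8, Rational(20502759023, 1279043688)) = Rational(30735108527, 1279043688) ≈ 24.030)
Pow(Add(d, Function('m')(10, 701)), Rational(1, 2)) = Pow(Add(Rational(30735108527, 1279043688), Add(7, Mul(-1, 701))), Rational(1, 2)) = Pow(Add(Rational(30735108527, 1279043688), Add(7, -701)), Rational(1, 2)) = Pow(Add(Rational(30735108527, 1279043688), -694), Rational(1, 2)) = Pow(Rational(-856921210945, 1279043688), Rational(1, 2)) = Mul(Rational(1, 639521844), I, Pow(274009916493129691290, Rational(1, 2)))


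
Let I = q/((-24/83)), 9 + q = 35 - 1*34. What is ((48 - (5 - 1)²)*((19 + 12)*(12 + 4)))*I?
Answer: 1317376/3 ≈ 4.3913e+5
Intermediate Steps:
q = -8 (q = -9 + (35 - 1*34) = -9 + (35 - 34) = -9 + 1 = -8)
I = 83/3 (I = -8/((-24/83)) = -8/((-24*1/83)) = -8/(-24/83) = -8*(-83/24) = 83/3 ≈ 27.667)
((48 - (5 - 1)²)*((19 + 12)*(12 + 4)))*I = ((48 - (5 - 1)²)*((19 + 12)*(12 + 4)))*(83/3) = ((48 - 1*4²)*(31*16))*(83/3) = ((48 - 1*16)*496)*(83/3) = ((48 - 16)*496)*(83/3) = (32*496)*(83/3) = 15872*(83/3) = 1317376/3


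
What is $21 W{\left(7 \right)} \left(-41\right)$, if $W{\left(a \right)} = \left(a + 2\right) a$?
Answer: $-54243$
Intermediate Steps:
$W{\left(a \right)} = a \left(2 + a\right)$ ($W{\left(a \right)} = \left(2 + a\right) a = a \left(2 + a\right)$)
$21 W{\left(7 \right)} \left(-41\right) = 21 \cdot 7 \left(2 + 7\right) \left(-41\right) = 21 \cdot 7 \cdot 9 \left(-41\right) = 21 \cdot 63 \left(-41\right) = 1323 \left(-41\right) = -54243$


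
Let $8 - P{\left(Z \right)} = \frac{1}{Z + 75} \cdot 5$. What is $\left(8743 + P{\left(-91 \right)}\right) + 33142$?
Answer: $\frac{670293}{16} \approx 41893.0$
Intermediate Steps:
$P{\left(Z \right)} = 8 - \frac{5}{75 + Z}$ ($P{\left(Z \right)} = 8 - \frac{1}{Z + 75} \cdot 5 = 8 - \frac{1}{75 + Z} 5 = 8 - \frac{5}{75 + Z}$)
$\left(8743 + P{\left(-91 \right)}\right) + 33142 = \left(8743 + \frac{595 + 8 \left(-91\right)}{75 - 91}\right) + 33142 = \left(8743 + \frac{595 - 728}{-16}\right) + 33142 = \left(8743 - - \frac{133}{16}\right) + 33142 = \left(8743 + \frac{133}{16}\right) + 33142 = \frac{140021}{16} + 33142 = \frac{670293}{16}$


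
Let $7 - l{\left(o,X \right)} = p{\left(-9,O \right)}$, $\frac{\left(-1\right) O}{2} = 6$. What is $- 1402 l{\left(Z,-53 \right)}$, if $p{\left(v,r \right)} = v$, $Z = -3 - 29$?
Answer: $-22432$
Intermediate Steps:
$O = -12$ ($O = \left(-2\right) 6 = -12$)
$Z = -32$ ($Z = -3 - 29 = -32$)
$l{\left(o,X \right)} = 16$ ($l{\left(o,X \right)} = 7 - -9 = 7 + 9 = 16$)
$- 1402 l{\left(Z,-53 \right)} = \left(-1402\right) 16 = -22432$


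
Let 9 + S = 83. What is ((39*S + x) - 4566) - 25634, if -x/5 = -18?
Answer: -27224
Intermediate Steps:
x = 90 (x = -5*(-18) = 90)
S = 74 (S = -9 + 83 = 74)
((39*S + x) - 4566) - 25634 = ((39*74 + 90) - 4566) - 25634 = ((2886 + 90) - 4566) - 25634 = (2976 - 4566) - 25634 = -1590 - 25634 = -27224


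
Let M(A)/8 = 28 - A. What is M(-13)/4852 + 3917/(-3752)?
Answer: -4443657/4551176 ≈ -0.97638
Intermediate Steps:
M(A) = 224 - 8*A (M(A) = 8*(28 - A) = 224 - 8*A)
M(-13)/4852 + 3917/(-3752) = (224 - 8*(-13))/4852 + 3917/(-3752) = (224 + 104)*(1/4852) + 3917*(-1/3752) = 328*(1/4852) - 3917/3752 = 82/1213 - 3917/3752 = -4443657/4551176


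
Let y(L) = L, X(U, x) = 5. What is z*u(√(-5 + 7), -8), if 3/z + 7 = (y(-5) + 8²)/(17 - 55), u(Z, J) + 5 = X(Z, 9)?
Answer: 0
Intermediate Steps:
u(Z, J) = 0 (u(Z, J) = -5 + 5 = 0)
z = -114/325 (z = 3/(-7 + (-5 + 8²)/(17 - 55)) = 3/(-7 + (-5 + 64)/(-38)) = 3/(-7 + 59*(-1/38)) = 3/(-7 - 59/38) = 3/(-325/38) = 3*(-38/325) = -114/325 ≈ -0.35077)
z*u(√(-5 + 7), -8) = -114/325*0 = 0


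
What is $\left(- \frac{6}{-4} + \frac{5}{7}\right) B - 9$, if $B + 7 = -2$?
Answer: $- \frac{405}{14} \approx -28.929$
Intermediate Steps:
$B = -9$ ($B = -7 - 2 = -9$)
$\left(- \frac{6}{-4} + \frac{5}{7}\right) B - 9 = \left(- \frac{6}{-4} + \frac{5}{7}\right) \left(-9\right) - 9 = \left(\left(-6\right) \left(- \frac{1}{4}\right) + 5 \cdot \frac{1}{7}\right) \left(-9\right) - 9 = \left(\frac{3}{2} + \frac{5}{7}\right) \left(-9\right) - 9 = \frac{31}{14} \left(-9\right) - 9 = - \frac{279}{14} - 9 = - \frac{405}{14}$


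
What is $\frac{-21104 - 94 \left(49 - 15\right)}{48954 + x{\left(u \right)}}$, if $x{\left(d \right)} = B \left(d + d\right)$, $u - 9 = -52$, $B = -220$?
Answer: $- \frac{12150}{33937} \approx -0.35802$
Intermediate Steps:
$u = -43$ ($u = 9 - 52 = -43$)
$x{\left(d \right)} = - 440 d$ ($x{\left(d \right)} = - 220 \left(d + d\right) = - 220 \cdot 2 d = - 440 d$)
$\frac{-21104 - 94 \left(49 - 15\right)}{48954 + x{\left(u \right)}} = \frac{-21104 - 94 \left(49 - 15\right)}{48954 - -18920} = \frac{-21104 - 3196}{48954 + 18920} = \frac{-21104 - 3196}{67874} = \left(-24300\right) \frac{1}{67874} = - \frac{12150}{33937}$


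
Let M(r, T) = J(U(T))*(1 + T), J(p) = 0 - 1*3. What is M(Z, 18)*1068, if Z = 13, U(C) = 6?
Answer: -60876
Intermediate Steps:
J(p) = -3 (J(p) = 0 - 3 = -3)
M(r, T) = -3 - 3*T (M(r, T) = -3*(1 + T) = -3 - 3*T)
M(Z, 18)*1068 = (-3 - 3*18)*1068 = (-3 - 54)*1068 = -57*1068 = -60876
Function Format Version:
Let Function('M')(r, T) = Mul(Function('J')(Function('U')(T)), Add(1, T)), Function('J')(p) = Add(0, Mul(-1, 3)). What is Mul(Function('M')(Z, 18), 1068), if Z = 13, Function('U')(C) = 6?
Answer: -60876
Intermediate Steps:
Function('J')(p) = -3 (Function('J')(p) = Add(0, -3) = -3)
Function('M')(r, T) = Add(-3, Mul(-3, T)) (Function('M')(r, T) = Mul(-3, Add(1, T)) = Add(-3, Mul(-3, T)))
Mul(Function('M')(Z, 18), 1068) = Mul(Add(-3, Mul(-3, 18)), 1068) = Mul(Add(-3, -54), 1068) = Mul(-57, 1068) = -60876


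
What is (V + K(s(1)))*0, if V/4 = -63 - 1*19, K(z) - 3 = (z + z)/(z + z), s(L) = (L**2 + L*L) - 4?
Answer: 0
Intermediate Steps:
s(L) = -4 + 2*L**2 (s(L) = (L**2 + L**2) - 4 = 2*L**2 - 4 = -4 + 2*L**2)
K(z) = 4 (K(z) = 3 + (z + z)/(z + z) = 3 + (2*z)/((2*z)) = 3 + (2*z)*(1/(2*z)) = 3 + 1 = 4)
V = -328 (V = 4*(-63 - 1*19) = 4*(-63 - 19) = 4*(-82) = -328)
(V + K(s(1)))*0 = (-328 + 4)*0 = -324*0 = 0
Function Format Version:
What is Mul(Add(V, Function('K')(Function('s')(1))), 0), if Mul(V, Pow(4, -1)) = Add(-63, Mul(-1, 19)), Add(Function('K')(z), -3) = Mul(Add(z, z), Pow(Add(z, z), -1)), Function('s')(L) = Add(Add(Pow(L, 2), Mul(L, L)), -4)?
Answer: 0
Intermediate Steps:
Function('s')(L) = Add(-4, Mul(2, Pow(L, 2))) (Function('s')(L) = Add(Add(Pow(L, 2), Pow(L, 2)), -4) = Add(Mul(2, Pow(L, 2)), -4) = Add(-4, Mul(2, Pow(L, 2))))
Function('K')(z) = 4 (Function('K')(z) = Add(3, Mul(Add(z, z), Pow(Add(z, z), -1))) = Add(3, Mul(Mul(2, z), Pow(Mul(2, z), -1))) = Add(3, Mul(Mul(2, z), Mul(Rational(1, 2), Pow(z, -1)))) = Add(3, 1) = 4)
V = -328 (V = Mul(4, Add(-63, Mul(-1, 19))) = Mul(4, Add(-63, -19)) = Mul(4, -82) = -328)
Mul(Add(V, Function('K')(Function('s')(1))), 0) = Mul(Add(-328, 4), 0) = Mul(-324, 0) = 0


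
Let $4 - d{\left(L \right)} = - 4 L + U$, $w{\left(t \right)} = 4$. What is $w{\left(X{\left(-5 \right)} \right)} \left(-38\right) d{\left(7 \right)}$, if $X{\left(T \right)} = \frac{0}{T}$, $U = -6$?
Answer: $-5776$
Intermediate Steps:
$X{\left(T \right)} = 0$
$d{\left(L \right)} = 10 + 4 L$ ($d{\left(L \right)} = 4 - \left(- 4 L - 6\right) = 4 - \left(-6 - 4 L\right) = 4 + \left(6 + 4 L\right) = 10 + 4 L$)
$w{\left(X{\left(-5 \right)} \right)} \left(-38\right) d{\left(7 \right)} = 4 \left(-38\right) \left(10 + 4 \cdot 7\right) = - 152 \left(10 + 28\right) = \left(-152\right) 38 = -5776$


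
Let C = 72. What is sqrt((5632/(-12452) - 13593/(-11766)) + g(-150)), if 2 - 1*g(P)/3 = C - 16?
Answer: 73*I*sqrt(37287963970)/1109926 ≈ 12.7*I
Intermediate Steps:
g(P) = -162 (g(P) = 6 - 3*(72 - 16) = 6 - 3*56 = 6 - 168 = -162)
sqrt((5632/(-12452) - 13593/(-11766)) + g(-150)) = sqrt((5632/(-12452) - 13593/(-11766)) - 162) = sqrt((5632*(-1/12452) - 13593*(-1/11766)) - 162) = sqrt((-128/283 + 4531/3922) - 162) = sqrt(780257/1109926 - 162) = sqrt(-179027755/1109926) = 73*I*sqrt(37287963970)/1109926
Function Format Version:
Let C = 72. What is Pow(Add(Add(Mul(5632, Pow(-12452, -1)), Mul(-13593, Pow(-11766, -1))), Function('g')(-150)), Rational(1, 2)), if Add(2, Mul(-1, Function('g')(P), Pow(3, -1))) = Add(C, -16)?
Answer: Mul(Rational(73, 1109926), I, Pow(37287963970, Rational(1, 2))) ≈ Mul(12.700, I)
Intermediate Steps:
Function('g')(P) = -162 (Function('g')(P) = Add(6, Mul(-3, Add(72, -16))) = Add(6, Mul(-3, 56)) = Add(6, -168) = -162)
Pow(Add(Add(Mul(5632, Pow(-12452, -1)), Mul(-13593, Pow(-11766, -1))), Function('g')(-150)), Rational(1, 2)) = Pow(Add(Add(Mul(5632, Pow(-12452, -1)), Mul(-13593, Pow(-11766, -1))), -162), Rational(1, 2)) = Pow(Add(Add(Mul(5632, Rational(-1, 12452)), Mul(-13593, Rational(-1, 11766))), -162), Rational(1, 2)) = Pow(Add(Add(Rational(-128, 283), Rational(4531, 3922)), -162), Rational(1, 2)) = Pow(Add(Rational(780257, 1109926), -162), Rational(1, 2)) = Pow(Rational(-179027755, 1109926), Rational(1, 2)) = Mul(Rational(73, 1109926), I, Pow(37287963970, Rational(1, 2)))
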